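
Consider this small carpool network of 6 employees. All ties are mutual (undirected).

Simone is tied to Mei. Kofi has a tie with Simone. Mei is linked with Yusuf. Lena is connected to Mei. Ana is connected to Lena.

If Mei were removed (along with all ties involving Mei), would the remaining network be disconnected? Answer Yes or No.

Yes

Removing Mei leaves {Kofi and Simone} with no path to {Ana and Lena}, so the network splits into 3 components. Mei is a cut vertex.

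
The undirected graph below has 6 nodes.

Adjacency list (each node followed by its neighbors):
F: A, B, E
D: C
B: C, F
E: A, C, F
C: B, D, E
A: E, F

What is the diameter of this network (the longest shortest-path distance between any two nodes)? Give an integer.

Eccentricity of each node (its greatest distance to any other): A:3, B:2, C:2, D:3, E:2, F:3.
The maximum eccentricity is 3, realized for instance by the pair D–A via D – C – E – A. So the diameter is 3.

3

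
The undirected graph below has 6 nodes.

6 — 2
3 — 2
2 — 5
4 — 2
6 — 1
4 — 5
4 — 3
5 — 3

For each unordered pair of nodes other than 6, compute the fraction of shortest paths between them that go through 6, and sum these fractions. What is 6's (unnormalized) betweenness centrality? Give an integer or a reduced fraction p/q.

4

Pairs whose geodesics pass through 6 — 4–1: 1; 2–1: 1; 5–1: 1; 3–1: 1.
All other pairs contribute 0.
Summing the contributions gives betweenness(6) = 4.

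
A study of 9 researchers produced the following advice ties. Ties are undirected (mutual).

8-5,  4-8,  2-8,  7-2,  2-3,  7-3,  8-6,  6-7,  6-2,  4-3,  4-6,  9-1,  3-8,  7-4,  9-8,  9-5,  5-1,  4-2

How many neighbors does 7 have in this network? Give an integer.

7 is directly tied to 2, 3, 4, and 6. That is 4 neighbors, so the degree of 7 is 4.

4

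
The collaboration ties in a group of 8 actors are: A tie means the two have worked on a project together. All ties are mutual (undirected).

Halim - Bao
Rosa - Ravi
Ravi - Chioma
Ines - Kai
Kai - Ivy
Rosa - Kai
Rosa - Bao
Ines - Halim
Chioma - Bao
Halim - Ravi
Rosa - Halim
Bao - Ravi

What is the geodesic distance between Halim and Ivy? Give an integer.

One shortest route is Halim – Rosa – Kai – Ivy, which uses 3 edges, and at distance 2 from Halim we only reach {Chioma, Kai}, which does not include Ivy. So d(Halim,Ivy) = 3.

3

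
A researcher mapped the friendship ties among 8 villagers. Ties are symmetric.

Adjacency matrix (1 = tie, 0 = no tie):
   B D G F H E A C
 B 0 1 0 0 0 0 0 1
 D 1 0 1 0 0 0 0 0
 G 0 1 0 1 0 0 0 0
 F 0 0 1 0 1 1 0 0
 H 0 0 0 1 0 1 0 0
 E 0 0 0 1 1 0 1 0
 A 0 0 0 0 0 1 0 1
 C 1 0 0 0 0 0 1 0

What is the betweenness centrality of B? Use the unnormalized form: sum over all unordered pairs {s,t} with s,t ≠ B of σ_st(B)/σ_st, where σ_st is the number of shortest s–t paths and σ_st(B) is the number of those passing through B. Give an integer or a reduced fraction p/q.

Pairs whose geodesics pass through B — D–A: 1; D–C: 1; G–C: 1.
All other pairs contribute 0.
Summing the contributions gives betweenness(B) = 3.

3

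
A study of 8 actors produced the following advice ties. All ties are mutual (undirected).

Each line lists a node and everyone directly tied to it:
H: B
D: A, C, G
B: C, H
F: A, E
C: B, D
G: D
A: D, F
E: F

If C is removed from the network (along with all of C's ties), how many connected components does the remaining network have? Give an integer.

2

Without C, the remaining ties split the others into: {A, D, E, F, G}; {B, H}.
That's 2 separate components.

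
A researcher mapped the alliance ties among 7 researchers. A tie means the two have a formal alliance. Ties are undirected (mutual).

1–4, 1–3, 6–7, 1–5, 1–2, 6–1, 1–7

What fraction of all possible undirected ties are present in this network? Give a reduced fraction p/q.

There are 7 edges and 7 nodes, so the maximum possible is C(7,2) = 21.
Density = 7/21 = 1/3.

1/3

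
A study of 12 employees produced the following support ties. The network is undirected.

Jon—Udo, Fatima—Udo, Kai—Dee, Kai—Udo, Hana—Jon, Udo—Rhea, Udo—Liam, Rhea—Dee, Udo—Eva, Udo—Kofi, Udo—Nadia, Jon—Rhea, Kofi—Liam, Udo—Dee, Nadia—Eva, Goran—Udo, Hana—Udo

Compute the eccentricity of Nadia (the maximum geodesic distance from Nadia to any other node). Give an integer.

Distances from Nadia: Dee:2, Eva:1, Fatima:2, Goran:2, Hana:2, Jon:2, Kai:2, Kofi:2, Liam:2, Rhea:2, Udo:1.
The largest is 2 (to Dee, Fatima, Kofi, Kai, Jon, Rhea, Goran, Liam, and Hana), so the eccentricity of Nadia is 2.

2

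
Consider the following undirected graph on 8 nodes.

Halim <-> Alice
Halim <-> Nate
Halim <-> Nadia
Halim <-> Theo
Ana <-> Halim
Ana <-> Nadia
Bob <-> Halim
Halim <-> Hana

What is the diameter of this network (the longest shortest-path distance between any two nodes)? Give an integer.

2

Eccentricity of each node (its greatest distance to any other): Alice:2, Ana:2, Bob:2, Halim:1, Hana:2, Nadia:2, Nate:2, Theo:2.
The maximum eccentricity is 2, realized for instance by the pair Ana–Hana via Ana – Halim – Hana. So the diameter is 2.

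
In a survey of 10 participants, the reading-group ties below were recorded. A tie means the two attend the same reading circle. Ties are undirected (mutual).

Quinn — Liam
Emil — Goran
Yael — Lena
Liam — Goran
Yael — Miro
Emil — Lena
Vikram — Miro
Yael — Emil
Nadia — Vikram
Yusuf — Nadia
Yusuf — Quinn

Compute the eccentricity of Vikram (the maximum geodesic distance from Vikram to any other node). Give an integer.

Distances from Vikram: Emil:3, Goran:4, Lena:3, Liam:4, Miro:1, Nadia:1, Quinn:3, Yael:2, Yusuf:2.
The largest is 4 (to Liam and Goran), so the eccentricity of Vikram is 4.

4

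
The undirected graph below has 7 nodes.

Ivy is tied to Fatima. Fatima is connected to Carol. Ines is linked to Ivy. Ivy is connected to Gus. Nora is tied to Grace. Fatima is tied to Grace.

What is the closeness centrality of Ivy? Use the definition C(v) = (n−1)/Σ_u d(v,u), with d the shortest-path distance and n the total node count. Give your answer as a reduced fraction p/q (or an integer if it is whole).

Distances from Ivy: Carol:2, Fatima:1, Grace:2, Gus:1, Ines:1, Nora:3. Sum = 10.
n = 7, so closeness = 6/10 = 3/5.

3/5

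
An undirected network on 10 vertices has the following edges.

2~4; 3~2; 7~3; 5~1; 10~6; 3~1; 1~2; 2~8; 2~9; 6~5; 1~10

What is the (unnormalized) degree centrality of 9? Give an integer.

9 is directly tied to 2. That is 1 neighbor, so the degree of 9 is 1.

1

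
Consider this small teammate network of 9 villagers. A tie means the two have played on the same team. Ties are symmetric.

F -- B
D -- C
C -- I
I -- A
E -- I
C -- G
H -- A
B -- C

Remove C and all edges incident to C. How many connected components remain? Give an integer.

Without C, the remaining ties split the others into: {A, E, H, I}; {D}; {G}; {B, F}.
That's 4 separate components.

4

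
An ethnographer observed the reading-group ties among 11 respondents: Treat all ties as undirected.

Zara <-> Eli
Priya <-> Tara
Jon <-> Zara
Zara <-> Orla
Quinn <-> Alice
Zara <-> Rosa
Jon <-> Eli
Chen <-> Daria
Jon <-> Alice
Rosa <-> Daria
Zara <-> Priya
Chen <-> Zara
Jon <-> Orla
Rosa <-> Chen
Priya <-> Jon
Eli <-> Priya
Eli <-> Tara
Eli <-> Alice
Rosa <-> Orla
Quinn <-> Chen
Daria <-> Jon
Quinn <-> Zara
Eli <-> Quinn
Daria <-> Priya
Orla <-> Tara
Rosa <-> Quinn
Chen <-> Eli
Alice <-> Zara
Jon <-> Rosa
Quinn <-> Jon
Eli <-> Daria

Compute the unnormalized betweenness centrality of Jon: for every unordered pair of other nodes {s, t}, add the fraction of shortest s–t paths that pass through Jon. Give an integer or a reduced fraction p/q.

Pairs whose geodesics pass through Jon — Rosa–Priya: 1/3; Rosa–Eli: 1/5; Rosa–Alice: 1/3; Priya–Quinn: 1/3; Priya–Orla: 1/3; Priya–Alice: 1/3; Quinn–Orla: 1/3; Quinn–Daria: 1/4; Zara–Daria: 1/5; Eli–Orla: 1/3; Orla–Daria: 1/2; Orla–Alice: 1/2; Daria–Alice: 1/2.
All other pairs contribute 0.
Summing the contributions gives betweenness(Jon) = 269/60.

269/60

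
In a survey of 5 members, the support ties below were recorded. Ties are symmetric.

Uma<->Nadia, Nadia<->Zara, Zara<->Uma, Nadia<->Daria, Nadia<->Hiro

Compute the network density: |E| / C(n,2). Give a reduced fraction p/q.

1/2

There are 5 edges and 5 nodes, so the maximum possible is C(5,2) = 10.
Density = 5/10 = 1/2.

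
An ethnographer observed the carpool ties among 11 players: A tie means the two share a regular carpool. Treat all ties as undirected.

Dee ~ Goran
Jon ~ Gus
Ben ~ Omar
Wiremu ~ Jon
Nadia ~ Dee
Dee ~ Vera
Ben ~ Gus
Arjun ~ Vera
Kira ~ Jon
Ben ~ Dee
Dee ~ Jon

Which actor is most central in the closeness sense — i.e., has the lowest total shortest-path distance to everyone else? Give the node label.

Dee

Farness (sum of distances to all others) for each node — Arjun:31, Ben:20, Dee:15, Goran:24, Gus:23, Jon:18, Kira:27, Nadia:24, Omar:29, Vera:22, Wiremu:27.
The smallest farness is 15, for Dee, so Dee has the highest closeness.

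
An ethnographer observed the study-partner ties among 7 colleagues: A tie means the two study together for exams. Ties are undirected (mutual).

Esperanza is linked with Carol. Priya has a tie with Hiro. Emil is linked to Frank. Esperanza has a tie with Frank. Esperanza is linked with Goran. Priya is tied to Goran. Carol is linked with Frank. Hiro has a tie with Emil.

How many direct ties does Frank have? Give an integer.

3

Frank is directly tied to Carol, Emil, and Esperanza. That is 3 neighbors, so the degree of Frank is 3.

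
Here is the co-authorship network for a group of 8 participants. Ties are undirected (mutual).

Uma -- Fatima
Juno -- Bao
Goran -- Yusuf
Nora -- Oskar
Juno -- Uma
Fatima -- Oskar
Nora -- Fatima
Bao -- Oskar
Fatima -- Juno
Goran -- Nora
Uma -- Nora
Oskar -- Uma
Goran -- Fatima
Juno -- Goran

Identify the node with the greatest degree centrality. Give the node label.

Fatima

Degrees — Bao:2, Fatima:5, Goran:4, Juno:4, Nora:4, Oskar:4, Uma:4, Yusuf:1.
The maximum is 5, attained only by Fatima.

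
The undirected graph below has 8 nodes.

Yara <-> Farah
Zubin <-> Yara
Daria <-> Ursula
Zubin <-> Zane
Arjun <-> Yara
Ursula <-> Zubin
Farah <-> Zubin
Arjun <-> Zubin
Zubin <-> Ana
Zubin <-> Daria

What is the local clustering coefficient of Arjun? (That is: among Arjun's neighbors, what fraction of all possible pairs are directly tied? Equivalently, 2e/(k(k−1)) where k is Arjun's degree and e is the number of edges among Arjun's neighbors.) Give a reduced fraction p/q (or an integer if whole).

1

Arjun's neighbors: Yara and Zubin (k = 2).
Possible neighbor pairs: C(2,2) = 1. Edges among them: Yara–Zubin → e = 1.
Clustering(Arjun) = 1/1.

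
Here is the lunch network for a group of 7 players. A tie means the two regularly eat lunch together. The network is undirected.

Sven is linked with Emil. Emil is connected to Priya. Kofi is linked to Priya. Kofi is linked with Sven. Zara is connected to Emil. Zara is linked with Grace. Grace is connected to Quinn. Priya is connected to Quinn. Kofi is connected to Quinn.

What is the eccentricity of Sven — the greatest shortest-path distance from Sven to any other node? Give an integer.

3

Distances from Sven: Emil:1, Grace:3, Kofi:1, Priya:2, Quinn:2, Zara:2.
The largest is 3 (to Grace), so the eccentricity of Sven is 3.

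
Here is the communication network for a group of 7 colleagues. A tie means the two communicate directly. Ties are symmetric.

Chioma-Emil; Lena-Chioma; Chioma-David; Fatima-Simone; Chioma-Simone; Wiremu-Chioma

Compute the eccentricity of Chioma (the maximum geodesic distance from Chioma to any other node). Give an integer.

2

Distances from Chioma: David:1, Emil:1, Fatima:2, Lena:1, Simone:1, Wiremu:1.
The largest is 2 (to Fatima), so the eccentricity of Chioma is 2.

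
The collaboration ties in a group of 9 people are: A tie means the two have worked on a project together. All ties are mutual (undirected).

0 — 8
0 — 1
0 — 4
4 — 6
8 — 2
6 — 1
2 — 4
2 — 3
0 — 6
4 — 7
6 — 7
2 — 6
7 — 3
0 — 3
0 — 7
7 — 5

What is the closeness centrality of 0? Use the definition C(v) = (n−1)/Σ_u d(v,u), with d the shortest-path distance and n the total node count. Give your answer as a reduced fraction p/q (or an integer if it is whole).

Distances from 0: 1:1, 2:2, 3:1, 4:1, 5:2, 6:1, 7:1, 8:1. Sum = 10.
n = 9, so closeness = 8/10 = 4/5.

4/5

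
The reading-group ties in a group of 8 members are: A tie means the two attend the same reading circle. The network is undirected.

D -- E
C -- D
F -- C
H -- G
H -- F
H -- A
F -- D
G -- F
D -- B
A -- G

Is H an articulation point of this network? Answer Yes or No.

Even without H, every remaining node can still reach every other (the residual graph is connected), so H is not a cut vertex.

No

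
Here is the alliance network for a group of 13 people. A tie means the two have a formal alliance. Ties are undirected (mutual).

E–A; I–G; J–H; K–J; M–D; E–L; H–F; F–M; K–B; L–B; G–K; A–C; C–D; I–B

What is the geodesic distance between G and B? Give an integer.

2

One shortest route is G – I – B, which uses 2 edges, and G and B are not directly tied, so nothing shorter exists. So d(G,B) = 2.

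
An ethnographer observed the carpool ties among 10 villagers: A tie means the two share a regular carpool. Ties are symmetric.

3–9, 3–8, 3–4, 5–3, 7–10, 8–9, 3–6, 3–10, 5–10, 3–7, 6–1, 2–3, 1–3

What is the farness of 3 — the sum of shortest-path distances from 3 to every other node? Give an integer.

Distances from 3: 1:1, 2:1, 4:1, 5:1, 6:1, 7:1, 8:1, 9:1, 10:1.
Sum = 1 + 1 + 1 + 1 + 1 + 1 + 1 + 1 + 1 = 9.

9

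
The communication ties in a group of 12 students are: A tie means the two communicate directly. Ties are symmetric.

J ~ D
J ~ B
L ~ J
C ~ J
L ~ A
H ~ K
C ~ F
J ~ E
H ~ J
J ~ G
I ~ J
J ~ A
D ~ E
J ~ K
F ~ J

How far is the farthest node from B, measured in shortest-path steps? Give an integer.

2

Distances from B: A:2, C:2, D:2, E:2, F:2, G:2, H:2, I:2, J:1, K:2, L:2.
The largest is 2 (to I, D, C, A, H, G, E, F, L, and K), so the eccentricity of B is 2.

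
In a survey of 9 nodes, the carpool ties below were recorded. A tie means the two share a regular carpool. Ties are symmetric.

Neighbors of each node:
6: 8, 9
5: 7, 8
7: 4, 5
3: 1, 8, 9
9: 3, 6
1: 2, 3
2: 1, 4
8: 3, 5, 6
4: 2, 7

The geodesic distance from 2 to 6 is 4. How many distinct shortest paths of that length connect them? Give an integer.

The shortest distance is 4. The length-4 paths are: 2–1–3–8–6; 2–1–3–9–6.
That gives 2 distinct shortest paths.

2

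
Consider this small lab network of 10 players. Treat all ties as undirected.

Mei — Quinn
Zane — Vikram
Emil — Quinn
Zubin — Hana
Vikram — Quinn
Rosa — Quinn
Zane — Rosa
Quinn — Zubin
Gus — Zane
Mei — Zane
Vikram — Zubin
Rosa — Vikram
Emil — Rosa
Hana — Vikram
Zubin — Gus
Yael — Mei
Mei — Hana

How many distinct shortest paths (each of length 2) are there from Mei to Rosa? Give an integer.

2

The shortest distance is 2. The length-2 paths are: Mei–Zane–Rosa; Mei–Quinn–Rosa.
That gives 2 distinct shortest paths.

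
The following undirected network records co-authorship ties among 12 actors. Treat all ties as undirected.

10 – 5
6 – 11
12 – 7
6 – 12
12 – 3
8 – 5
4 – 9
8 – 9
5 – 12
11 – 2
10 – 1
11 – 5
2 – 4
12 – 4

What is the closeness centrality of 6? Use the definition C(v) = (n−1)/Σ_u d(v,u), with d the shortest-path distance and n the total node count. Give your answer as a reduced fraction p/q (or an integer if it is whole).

Distances from 6: 1:4, 2:2, 3:2, 4:2, 5:2, 7:2, 8:3, 9:3, 10:3, 11:1, 12:1. Sum = 25.
n = 12, so closeness = 11/25.

11/25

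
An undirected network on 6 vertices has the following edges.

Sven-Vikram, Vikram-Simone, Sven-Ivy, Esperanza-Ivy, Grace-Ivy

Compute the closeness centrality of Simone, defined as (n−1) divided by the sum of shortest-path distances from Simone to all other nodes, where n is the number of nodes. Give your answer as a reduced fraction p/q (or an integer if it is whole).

Distances from Simone: Esperanza:4, Grace:4, Ivy:3, Sven:2, Vikram:1. Sum = 14.
n = 6, so closeness = 5/14.

5/14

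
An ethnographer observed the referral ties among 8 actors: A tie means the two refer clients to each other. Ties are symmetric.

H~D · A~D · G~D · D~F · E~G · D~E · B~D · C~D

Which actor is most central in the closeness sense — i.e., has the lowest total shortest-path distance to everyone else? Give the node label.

D

Farness (sum of distances to all others) for each node — A:13, B:13, C:13, D:7, E:12, F:13, G:12, H:13.
The smallest farness is 7, for D, so D has the highest closeness.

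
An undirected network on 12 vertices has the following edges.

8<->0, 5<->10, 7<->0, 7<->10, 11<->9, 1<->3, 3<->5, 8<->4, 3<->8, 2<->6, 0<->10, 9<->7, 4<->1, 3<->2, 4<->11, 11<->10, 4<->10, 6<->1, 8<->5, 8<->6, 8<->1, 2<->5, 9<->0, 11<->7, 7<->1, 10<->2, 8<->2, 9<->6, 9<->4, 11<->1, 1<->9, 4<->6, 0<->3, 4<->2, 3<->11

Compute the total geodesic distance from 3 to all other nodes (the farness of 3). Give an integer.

16

Distances from 3: 0:1, 1:1, 2:1, 4:2, 5:1, 6:2, 7:2, 8:1, 9:2, 10:2, 11:1.
Sum = 1 + 1 + 1 + 2 + 1 + 2 + 2 + 1 + 2 + 2 + 1 = 16.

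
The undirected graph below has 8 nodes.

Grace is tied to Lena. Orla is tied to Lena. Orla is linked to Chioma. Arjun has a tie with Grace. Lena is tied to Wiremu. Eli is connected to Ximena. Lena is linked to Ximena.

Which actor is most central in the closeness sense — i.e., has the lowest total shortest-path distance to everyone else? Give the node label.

Lena

Farness (sum of distances to all others) for each node — Arjun:20, Chioma:20, Eli:20, Grace:14, Lena:10, Orla:14, Wiremu:16, Ximena:14.
The smallest farness is 10, for Lena, so Lena has the highest closeness.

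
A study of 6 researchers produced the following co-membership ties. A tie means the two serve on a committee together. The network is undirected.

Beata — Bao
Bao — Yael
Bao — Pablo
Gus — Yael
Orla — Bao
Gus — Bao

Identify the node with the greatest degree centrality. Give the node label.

Bao

Degrees — Bao:5, Beata:1, Gus:2, Orla:1, Pablo:1, Yael:2.
The maximum is 5, attained only by Bao.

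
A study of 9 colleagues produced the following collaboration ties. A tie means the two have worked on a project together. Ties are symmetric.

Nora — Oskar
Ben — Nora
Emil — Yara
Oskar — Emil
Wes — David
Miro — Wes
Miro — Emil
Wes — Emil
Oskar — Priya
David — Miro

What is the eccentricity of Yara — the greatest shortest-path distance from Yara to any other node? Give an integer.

Distances from Yara: Ben:4, David:3, Emil:1, Miro:2, Nora:3, Oskar:2, Priya:3, Wes:2.
The largest is 4 (to Ben), so the eccentricity of Yara is 4.

4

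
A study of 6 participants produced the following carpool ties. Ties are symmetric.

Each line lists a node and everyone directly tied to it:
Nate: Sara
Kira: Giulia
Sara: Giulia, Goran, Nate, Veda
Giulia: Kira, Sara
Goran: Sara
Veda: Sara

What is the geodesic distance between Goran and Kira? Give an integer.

One shortest route is Goran – Sara – Giulia – Kira, which uses 3 edges, and at distance 2 from Goran we only reach {Giulia, Nate, Veda}, which does not include Kira. So d(Goran,Kira) = 3.

3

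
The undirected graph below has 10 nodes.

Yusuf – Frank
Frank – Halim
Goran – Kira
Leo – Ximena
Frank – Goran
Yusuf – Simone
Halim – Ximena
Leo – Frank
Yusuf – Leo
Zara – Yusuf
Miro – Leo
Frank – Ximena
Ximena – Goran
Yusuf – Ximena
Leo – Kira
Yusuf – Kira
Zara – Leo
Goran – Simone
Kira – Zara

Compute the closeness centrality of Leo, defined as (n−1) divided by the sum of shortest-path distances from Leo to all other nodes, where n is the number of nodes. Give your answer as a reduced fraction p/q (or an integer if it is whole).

3/4

Distances from Leo: Frank:1, Goran:2, Halim:2, Kira:1, Miro:1, Simone:2, Ximena:1, Yusuf:1, Zara:1. Sum = 12.
n = 10, so closeness = 9/12 = 3/4.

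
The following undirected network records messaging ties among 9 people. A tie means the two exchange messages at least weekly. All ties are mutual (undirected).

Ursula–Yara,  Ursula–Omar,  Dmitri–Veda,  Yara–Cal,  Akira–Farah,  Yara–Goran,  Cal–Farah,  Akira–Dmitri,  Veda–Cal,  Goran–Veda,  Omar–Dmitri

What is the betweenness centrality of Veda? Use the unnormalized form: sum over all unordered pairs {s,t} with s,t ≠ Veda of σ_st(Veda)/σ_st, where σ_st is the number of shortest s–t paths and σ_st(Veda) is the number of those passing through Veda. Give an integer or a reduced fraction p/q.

17/3

Pairs whose geodesics pass through Veda — Farah–Goran: 1/2; Cal–Goran: 1/2; Cal–Omar: 1/2; Cal–Dmitri: 1; Goran–Omar: 1/2; Goran–Dmitri: 1; Goran–Akira: 1; Yara–Dmitri: 2/3.
All other pairs contribute 0.
Summing the contributions gives betweenness(Veda) = 17/3.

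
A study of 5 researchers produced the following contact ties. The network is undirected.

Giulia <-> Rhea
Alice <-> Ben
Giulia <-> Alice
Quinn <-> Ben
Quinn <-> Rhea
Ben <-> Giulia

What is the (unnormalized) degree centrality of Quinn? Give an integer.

2

Quinn is directly tied to Ben and Rhea. That is 2 neighbors, so the degree of Quinn is 2.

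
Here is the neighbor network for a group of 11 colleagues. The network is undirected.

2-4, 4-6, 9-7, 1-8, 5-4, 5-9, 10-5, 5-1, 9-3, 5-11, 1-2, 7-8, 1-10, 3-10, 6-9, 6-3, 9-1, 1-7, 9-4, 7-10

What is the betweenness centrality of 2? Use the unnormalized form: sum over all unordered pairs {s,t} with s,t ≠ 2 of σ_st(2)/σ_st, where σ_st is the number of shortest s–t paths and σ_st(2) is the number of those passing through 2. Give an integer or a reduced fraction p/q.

Pairs whose geodesics pass through 2 — 1–4: 1/3; 4–8: 1/4.
All other pairs contribute 0.
Summing the contributions gives betweenness(2) = 7/12.

7/12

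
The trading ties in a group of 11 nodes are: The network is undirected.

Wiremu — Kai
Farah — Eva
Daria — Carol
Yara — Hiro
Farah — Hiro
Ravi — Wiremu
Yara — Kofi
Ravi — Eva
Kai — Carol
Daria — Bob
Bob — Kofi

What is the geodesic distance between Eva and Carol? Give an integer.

4

One shortest route is Eva – Ravi – Wiremu – Kai – Carol, which uses 4 edges, and at distance 3 from Eva we only reach {Kai, Yara}, which does not include Carol. So d(Eva,Carol) = 4.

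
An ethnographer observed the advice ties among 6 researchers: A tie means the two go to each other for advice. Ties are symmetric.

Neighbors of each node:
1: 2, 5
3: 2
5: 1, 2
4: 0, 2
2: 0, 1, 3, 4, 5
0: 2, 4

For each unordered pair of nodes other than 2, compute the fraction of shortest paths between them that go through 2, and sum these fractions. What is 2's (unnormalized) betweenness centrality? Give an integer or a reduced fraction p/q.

8

Pairs whose geodesics pass through 2 — 3–4: 1; 3–5: 1; 3–0: 1; 3–1: 1; 4–5: 1; 4–1: 1; 5–0: 1; 0–1: 1.
All other pairs contribute 0.
Summing the contributions gives betweenness(2) = 8.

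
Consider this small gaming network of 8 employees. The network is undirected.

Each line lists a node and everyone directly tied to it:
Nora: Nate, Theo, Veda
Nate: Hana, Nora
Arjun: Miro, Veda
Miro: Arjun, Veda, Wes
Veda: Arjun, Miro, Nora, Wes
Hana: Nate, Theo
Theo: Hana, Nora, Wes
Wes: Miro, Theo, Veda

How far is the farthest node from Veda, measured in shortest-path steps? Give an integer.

3

Distances from Veda: Arjun:1, Hana:3, Miro:1, Nate:2, Nora:1, Theo:2, Wes:1.
The largest is 3 (to Hana), so the eccentricity of Veda is 3.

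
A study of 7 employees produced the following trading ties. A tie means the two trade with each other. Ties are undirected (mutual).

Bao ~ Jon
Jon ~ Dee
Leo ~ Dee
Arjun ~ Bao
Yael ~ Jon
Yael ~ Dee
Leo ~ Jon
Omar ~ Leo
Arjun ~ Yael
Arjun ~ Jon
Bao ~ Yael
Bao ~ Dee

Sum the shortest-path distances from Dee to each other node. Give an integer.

Distances from Dee: Arjun:2, Bao:1, Jon:1, Leo:1, Omar:2, Yael:1.
Sum = 2 + 1 + 1 + 1 + 2 + 1 = 8.

8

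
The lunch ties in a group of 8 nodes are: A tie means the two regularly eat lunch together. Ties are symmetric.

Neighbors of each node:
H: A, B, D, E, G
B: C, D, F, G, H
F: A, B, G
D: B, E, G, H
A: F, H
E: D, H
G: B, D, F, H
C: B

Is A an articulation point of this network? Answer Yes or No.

Even without A, every remaining node can still reach every other (the residual graph is connected), so A is not a cut vertex.

No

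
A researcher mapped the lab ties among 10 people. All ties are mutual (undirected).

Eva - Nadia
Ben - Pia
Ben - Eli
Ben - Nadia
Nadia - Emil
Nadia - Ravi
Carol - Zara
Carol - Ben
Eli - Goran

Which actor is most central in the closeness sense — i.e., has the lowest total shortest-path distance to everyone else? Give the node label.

Ben

Farness (sum of distances to all others) for each node — Ben:14, Carol:20, Eli:20, Emil:24, Eva:24, Goran:28, Nadia:16, Pia:22, Ravi:24, Zara:28.
The smallest farness is 14, for Ben, so Ben has the highest closeness.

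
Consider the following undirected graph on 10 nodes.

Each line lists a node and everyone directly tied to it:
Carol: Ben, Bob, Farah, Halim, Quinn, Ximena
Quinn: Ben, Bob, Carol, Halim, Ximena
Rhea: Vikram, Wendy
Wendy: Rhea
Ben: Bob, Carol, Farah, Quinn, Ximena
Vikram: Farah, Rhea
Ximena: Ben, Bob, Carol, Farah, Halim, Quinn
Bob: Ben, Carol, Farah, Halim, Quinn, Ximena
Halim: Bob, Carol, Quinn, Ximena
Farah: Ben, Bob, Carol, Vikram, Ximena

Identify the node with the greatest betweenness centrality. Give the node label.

Farah

Unnormalized betweenness of each node: Ben:1, Bob:31/12, Carol:31/12, Farah:18, Halim:0, Quinn:1/4, Rhea:8, Vikram:14, Wendy:0, Ximena:31/12.
Farah has the largest value, 18, making it the main broker — the node through which the most shortest paths run.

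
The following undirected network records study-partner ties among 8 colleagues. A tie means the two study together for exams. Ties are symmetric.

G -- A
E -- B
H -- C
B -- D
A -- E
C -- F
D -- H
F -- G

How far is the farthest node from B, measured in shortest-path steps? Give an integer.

4

Distances from B: A:2, C:3, D:1, E:1, F:4, G:3, H:2.
The largest is 4 (to F), so the eccentricity of B is 4.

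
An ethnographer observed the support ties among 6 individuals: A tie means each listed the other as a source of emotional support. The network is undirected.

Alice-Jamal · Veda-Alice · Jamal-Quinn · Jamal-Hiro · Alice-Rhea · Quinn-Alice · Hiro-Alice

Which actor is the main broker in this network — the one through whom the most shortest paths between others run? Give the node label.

Alice

Unnormalized betweenness of each node: Alice:15/2, Hiro:0, Jamal:1/2, Quinn:0, Rhea:0, Veda:0.
Alice has the largest value, 15/2, making it the main broker — the node through which the most shortest paths run.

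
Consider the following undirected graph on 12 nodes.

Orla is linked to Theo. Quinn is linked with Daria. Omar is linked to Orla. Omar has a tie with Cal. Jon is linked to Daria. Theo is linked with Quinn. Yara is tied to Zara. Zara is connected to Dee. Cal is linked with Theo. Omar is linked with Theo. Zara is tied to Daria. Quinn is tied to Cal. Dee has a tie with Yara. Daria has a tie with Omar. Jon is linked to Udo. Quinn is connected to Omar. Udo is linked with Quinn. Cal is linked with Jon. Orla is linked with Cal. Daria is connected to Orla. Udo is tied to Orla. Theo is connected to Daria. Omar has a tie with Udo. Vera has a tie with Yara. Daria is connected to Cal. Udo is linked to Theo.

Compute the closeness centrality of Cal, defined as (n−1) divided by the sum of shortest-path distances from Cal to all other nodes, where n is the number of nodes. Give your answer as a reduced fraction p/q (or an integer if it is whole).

Distances from Cal: Daria:1, Dee:3, Jon:1, Omar:1, Orla:1, Quinn:1, Theo:1, Udo:2, Vera:4, Yara:3, Zara:2. Sum = 20.
n = 12, so closeness = 11/20.

11/20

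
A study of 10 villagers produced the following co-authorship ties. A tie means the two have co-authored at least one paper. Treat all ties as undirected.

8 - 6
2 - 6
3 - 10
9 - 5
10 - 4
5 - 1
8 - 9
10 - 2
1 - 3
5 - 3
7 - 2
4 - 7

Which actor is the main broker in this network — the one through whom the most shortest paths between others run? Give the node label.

10

Unnormalized betweenness of each node: 1:0, 2:21/2, 3:21/2, 4:2, 5:13/2, 6:6, 7:3/2, 8:9/2, 9:9/2, 10:13.
10 has the largest value, 13, making it the main broker — the node through which the most shortest paths run.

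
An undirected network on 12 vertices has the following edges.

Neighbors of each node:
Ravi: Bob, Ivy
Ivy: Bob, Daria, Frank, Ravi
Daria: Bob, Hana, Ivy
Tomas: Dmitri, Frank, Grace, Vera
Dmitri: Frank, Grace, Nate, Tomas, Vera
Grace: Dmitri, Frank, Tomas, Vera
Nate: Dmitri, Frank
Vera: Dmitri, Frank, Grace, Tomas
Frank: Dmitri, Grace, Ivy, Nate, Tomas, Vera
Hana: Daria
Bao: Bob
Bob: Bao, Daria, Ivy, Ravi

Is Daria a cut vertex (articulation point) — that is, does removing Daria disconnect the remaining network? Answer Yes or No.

Yes

Removing Daria leaves {Bao, Bob, Dmitri, Frank, Grace, Ivy, Nate, Ravi, Tomas, and Vera} with no path to {Hana}, so the network splits into 2 components. Daria is a cut vertex.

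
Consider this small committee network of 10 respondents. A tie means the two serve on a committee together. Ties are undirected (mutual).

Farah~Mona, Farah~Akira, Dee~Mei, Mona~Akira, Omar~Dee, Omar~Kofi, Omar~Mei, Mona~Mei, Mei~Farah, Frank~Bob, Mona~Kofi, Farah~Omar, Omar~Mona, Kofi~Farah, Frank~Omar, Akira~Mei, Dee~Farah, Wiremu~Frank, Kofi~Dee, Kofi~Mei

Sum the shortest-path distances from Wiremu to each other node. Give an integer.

24

Distances from Wiremu: Akira:4, Bob:2, Dee:3, Farah:3, Frank:1, Kofi:3, Mei:3, Mona:3, Omar:2.
Sum = 4 + 2 + 3 + 3 + 1 + 3 + 3 + 3 + 2 = 24.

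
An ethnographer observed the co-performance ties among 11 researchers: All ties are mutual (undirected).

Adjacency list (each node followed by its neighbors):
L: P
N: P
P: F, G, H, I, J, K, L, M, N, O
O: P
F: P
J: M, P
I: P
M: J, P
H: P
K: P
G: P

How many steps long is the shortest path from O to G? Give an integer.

One shortest route is O – P – G, which uses 2 edges, and O and G are not directly tied, so nothing shorter exists. So d(O,G) = 2.

2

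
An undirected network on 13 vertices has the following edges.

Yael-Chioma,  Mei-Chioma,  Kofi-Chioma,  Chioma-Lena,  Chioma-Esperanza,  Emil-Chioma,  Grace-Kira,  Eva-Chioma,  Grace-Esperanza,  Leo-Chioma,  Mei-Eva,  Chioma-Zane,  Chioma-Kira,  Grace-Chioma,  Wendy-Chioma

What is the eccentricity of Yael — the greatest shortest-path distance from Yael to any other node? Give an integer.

Distances from Yael: Chioma:1, Emil:2, Esperanza:2, Eva:2, Grace:2, Kira:2, Kofi:2, Lena:2, Leo:2, Mei:2, Wendy:2, Zane:2.
The largest is 2 (to Kofi, Zane, Esperanza, Wendy, Emil, Mei, Eva, Leo, Kira, Grace, and Lena), so the eccentricity of Yael is 2.

2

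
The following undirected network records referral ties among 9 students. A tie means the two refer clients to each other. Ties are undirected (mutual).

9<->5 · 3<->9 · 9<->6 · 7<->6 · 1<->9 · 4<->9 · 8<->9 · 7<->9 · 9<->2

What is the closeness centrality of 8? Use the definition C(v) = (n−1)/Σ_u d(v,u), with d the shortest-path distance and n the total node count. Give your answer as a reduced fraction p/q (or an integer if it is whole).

8/15

Distances from 8: 1:2, 2:2, 3:2, 4:2, 5:2, 6:2, 7:2, 9:1. Sum = 15.
n = 9, so closeness = 8/15.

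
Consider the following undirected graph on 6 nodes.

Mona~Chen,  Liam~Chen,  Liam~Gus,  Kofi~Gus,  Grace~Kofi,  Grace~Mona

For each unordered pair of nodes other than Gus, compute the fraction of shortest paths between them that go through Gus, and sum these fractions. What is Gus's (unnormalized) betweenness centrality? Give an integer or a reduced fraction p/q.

2

Pairs whose geodesics pass through Gus — Kofi–Chen: 1/2; Kofi–Liam: 1; Grace–Liam: 1/2.
All other pairs contribute 0.
Summing the contributions gives betweenness(Gus) = 2.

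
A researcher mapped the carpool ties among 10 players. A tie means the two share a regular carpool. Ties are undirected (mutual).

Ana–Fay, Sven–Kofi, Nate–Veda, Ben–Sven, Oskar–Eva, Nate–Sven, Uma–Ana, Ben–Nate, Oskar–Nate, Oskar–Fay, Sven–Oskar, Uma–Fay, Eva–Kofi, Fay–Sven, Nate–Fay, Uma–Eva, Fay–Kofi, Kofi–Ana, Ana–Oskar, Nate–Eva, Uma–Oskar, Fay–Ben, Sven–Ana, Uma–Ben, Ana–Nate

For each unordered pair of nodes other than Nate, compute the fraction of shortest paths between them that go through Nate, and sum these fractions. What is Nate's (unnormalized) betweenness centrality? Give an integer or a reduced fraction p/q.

59/6

Pairs whose geodesics pass through Nate — Uma–Veda: 5/5; Fay–Veda: 1; Fay–Eva: 1/4; Ben–Oskar: 1/4; Ben–Veda: 1; Ben–Ana: 1/4; Ben–Eva: 1/2; Oskar–Veda: 1; Veda–Ana: 1; Veda–Sven: 1; Veda–Kofi: 4/4; Veda–Eva: 1; Ana–Eva: 1/4; Sven–Eva: 1/3.
All other pairs contribute 0.
Summing the contributions gives betweenness(Nate) = 59/6.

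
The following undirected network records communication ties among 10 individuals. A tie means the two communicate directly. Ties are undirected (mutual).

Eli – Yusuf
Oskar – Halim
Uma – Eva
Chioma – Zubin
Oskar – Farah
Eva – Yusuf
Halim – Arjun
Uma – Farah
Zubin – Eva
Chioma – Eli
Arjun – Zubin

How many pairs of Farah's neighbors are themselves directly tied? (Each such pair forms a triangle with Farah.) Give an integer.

0

Farah's neighbors are Oskar and Uma, but none of them are tied to each other, so no triangle contains Farah.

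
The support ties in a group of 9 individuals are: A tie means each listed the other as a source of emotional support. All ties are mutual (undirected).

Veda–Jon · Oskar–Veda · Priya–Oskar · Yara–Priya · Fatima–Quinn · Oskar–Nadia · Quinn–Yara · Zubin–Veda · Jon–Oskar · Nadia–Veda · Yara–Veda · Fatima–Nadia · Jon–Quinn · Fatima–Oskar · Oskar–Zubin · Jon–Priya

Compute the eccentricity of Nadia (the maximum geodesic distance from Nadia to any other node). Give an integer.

Distances from Nadia: Fatima:1, Jon:2, Oskar:1, Priya:2, Quinn:2, Veda:1, Yara:2, Zubin:2.
The largest is 2 (to Quinn, Jon, Zubin, Priya, and Yara), so the eccentricity of Nadia is 2.

2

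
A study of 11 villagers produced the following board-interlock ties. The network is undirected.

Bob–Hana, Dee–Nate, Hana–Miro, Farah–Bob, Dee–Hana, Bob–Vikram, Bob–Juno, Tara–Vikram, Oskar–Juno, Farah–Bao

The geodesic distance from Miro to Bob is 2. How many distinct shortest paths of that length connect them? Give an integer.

The shortest distance is 2, and the only length-2 path is Miro–Hana–Bob. So there is exactly 1 shortest path.

1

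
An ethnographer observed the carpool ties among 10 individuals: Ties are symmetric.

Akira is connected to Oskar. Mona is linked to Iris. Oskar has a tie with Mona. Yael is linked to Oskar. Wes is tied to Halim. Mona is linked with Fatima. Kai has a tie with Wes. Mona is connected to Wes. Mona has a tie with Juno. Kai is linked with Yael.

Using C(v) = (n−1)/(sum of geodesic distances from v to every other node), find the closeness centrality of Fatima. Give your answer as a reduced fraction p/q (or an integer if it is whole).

3/7

Distances from Fatima: Akira:3, Halim:3, Iris:2, Juno:2, Kai:3, Mona:1, Oskar:2, Wes:2, Yael:3. Sum = 21.
n = 10, so closeness = 9/21 = 3/7.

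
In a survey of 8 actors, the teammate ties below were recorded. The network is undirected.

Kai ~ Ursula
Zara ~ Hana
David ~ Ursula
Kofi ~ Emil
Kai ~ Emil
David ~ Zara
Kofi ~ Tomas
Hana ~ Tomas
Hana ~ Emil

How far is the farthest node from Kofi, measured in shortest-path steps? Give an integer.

4

Distances from Kofi: David:4, Emil:1, Hana:2, Kai:2, Tomas:1, Ursula:3, Zara:3.
The largest is 4 (to David), so the eccentricity of Kofi is 4.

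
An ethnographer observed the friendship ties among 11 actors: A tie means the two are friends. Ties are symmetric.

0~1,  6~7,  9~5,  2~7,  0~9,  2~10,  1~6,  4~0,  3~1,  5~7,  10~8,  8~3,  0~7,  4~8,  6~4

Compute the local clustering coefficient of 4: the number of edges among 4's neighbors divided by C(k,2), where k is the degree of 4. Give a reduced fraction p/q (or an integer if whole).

0

4's neighbors: 0, 6, and 8 (k = 3).
Possible neighbor pairs: C(3,2) = 3. Edges among them: none → e = 0.
Clustering(4) = 0/3 = 0.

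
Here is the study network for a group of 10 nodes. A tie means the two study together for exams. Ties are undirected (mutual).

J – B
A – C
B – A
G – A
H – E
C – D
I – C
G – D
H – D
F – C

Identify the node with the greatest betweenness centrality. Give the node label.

Unnormalized betweenness of each node: A:31/2, B:8, C:39/2, D:31/2, E:0, F:0, G:9/2, H:8, I:0, J:0.
C has the largest value, 39/2, making it the main broker — the node through which the most shortest paths run.

C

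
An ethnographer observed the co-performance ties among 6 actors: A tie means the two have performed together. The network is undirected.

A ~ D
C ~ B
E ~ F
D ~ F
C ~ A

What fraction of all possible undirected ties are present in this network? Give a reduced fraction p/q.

1/3

There are 5 edges and 6 nodes, so the maximum possible is C(6,2) = 15.
Density = 5/15 = 1/3.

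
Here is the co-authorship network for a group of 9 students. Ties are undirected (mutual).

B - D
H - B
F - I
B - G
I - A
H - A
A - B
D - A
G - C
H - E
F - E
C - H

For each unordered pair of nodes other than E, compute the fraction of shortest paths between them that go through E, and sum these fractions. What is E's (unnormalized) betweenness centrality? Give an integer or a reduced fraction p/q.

Pairs whose geodesics pass through E — F–B: 1/2; F–G: 2/3; F–C: 1; F–H: 1.
All other pairs contribute 0.
Summing the contributions gives betweenness(E) = 19/6.

19/6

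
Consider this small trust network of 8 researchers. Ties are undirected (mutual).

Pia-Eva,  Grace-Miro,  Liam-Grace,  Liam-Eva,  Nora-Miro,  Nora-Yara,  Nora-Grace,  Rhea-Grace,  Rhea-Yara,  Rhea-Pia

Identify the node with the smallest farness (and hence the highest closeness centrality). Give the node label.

Grace

Farness (sum of distances to all others) for each node — Eva:15, Grace:10, Liam:13, Miro:14, Nora:13, Pia:14, Rhea:11, Yara:14.
The smallest farness is 10, for Grace, so Grace has the highest closeness.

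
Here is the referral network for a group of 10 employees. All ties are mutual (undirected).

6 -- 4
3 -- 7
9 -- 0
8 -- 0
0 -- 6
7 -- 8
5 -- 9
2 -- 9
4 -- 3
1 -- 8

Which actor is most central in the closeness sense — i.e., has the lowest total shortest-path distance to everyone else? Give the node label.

Farness (sum of distances to all others) for each node — 0:16, 1:26, 2:28, 3:26, 4:24, 5:28, 6:20, 7:22, 8:18, 9:20.
The smallest farness is 16, for 0, so 0 has the highest closeness.

0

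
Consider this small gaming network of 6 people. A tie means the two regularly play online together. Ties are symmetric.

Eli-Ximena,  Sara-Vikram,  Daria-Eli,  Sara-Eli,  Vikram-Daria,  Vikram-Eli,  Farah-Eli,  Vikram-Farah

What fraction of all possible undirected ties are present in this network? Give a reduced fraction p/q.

There are 8 edges and 6 nodes, so the maximum possible is C(6,2) = 15.
Density = 8/15.

8/15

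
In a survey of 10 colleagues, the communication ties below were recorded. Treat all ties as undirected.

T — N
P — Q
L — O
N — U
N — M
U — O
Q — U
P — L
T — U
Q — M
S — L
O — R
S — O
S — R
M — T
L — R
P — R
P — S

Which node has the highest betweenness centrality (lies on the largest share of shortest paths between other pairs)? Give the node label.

Unnormalized betweenness of each node: L:1/3, M:2, N:2/3, O:9, P:6, Q:23/3, R:1/3, S:1/3, T:2/3, U:12.
U has the largest value, 12, making it the main broker — the node through which the most shortest paths run.

U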